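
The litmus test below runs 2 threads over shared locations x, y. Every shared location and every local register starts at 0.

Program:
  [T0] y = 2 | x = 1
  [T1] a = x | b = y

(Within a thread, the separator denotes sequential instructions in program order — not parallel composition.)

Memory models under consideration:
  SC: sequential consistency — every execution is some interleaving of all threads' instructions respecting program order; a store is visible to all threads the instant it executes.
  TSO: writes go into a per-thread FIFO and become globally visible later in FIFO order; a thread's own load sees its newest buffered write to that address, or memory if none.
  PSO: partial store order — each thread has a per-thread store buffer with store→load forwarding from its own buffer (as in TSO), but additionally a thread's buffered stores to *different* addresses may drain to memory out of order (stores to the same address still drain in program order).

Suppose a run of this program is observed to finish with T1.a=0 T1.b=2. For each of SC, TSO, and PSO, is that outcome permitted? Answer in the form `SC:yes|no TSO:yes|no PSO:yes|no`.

SC:yes TSO:yes PSO:yes

outcome vector order: (T1.a,T1.b)
SC: 3 outcomes — {00, 02, 12}
TSO: 3 outcomes — {00, 02, 12}
PSO: 4 outcomes — {00, 02, 10, 12}
target 02 ∈ {SC,TSO,PSO}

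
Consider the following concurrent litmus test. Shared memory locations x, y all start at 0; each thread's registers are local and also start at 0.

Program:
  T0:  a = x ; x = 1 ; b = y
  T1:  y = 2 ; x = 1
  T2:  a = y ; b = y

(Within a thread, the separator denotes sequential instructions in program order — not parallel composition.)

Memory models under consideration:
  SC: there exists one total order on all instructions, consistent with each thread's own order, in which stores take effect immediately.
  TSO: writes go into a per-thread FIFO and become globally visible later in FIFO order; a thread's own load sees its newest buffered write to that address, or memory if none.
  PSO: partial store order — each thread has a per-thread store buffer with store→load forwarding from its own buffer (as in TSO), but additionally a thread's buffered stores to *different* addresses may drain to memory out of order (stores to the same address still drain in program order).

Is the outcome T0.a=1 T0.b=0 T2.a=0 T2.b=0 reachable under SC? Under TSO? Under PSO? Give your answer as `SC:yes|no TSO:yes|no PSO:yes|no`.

SC:no TSO:no PSO:yes

outcome vector order: (T0.a,T0.b,T2.a,T2.b)
SC (9): <0 0 0 0>, <0 0 0 2>, <0 0 2 2>, <0 2 0 0>, <0 2 0 2>, <0 2 2 2>, <1 2 0 0>, <1 2 0 2>, <1 2 2 2>
TSO (9): <0 0 0 0>, <0 0 0 2>, <0 0 2 2>, <0 2 0 0>, <0 2 0 2>, <0 2 2 2>, <1 2 0 0>, <1 2 0 2>, <1 2 2 2>
PSO (12): <0 0 0 0>, <0 0 0 2>, <0 0 2 2>, <0 2 0 0>, <0 2 0 2>, <0 2 2 2>, <1 0 0 0>, <1 0 0 2>, <1 0 2 2>, <1 2 0 0>, <1 2 0 2>, <1 2 2 2>
target <1 0 0 0> ∈ {PSO}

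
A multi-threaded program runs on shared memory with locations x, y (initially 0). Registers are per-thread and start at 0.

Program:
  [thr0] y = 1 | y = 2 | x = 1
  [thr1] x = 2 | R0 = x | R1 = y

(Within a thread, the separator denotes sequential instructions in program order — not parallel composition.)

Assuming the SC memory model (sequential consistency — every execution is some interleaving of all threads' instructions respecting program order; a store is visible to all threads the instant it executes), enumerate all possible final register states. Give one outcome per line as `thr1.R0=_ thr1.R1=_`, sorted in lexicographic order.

thr1.R0=1 thr1.R1=2
thr1.R0=2 thr1.R1=0
thr1.R0=2 thr1.R1=1
thr1.R0=2 thr1.R1=2

outcome vector order: (thr1.R0,thr1.R1)
|SC outcomes| = 4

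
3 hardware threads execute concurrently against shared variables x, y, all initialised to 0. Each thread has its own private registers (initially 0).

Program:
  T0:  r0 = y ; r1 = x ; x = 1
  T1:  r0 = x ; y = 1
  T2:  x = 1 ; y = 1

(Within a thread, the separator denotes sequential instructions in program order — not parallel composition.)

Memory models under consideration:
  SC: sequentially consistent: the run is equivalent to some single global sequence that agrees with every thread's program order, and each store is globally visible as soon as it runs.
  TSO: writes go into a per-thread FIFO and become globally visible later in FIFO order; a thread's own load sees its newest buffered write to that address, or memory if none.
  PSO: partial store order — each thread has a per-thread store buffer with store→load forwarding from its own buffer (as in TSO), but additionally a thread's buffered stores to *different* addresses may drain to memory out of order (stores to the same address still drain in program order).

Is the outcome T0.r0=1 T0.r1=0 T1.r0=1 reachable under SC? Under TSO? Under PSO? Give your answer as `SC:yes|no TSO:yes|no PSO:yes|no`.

outcome vector order: (T0.r0,T0.r1,T1.r0)
[SC] allowed = {(0,0,0); (0,0,1); (0,1,0); (0,1,1); (1,0,0); (1,1,0); (1,1,1)}
[TSO] allowed = {(0,0,0); (0,0,1); (0,1,0); (0,1,1); (1,0,0); (1,1,0); (1,1,1)}
[PSO] allowed = {(0,0,0); (0,0,1); (0,1,0); (0,1,1); (1,0,0); (1,0,1); (1,1,0); (1,1,1)}
target (1,0,1) ∈ {PSO}

SC:no TSO:no PSO:yes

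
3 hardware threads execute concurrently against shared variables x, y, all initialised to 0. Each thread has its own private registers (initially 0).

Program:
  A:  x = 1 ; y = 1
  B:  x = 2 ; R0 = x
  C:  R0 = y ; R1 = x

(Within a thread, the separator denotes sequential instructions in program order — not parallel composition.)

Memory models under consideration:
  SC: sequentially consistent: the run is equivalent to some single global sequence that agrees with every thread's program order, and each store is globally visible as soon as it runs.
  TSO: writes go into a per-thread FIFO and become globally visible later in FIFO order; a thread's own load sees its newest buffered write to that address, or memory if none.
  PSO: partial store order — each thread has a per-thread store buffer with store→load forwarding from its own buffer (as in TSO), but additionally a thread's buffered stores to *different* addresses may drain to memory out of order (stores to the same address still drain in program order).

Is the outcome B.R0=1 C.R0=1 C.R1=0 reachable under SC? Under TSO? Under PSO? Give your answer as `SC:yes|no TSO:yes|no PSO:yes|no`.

SC:no TSO:no PSO:yes

outcome vector order: (B.R0,C.R0,C.R1)
SC: 9 outcomes — {1/0/0, 1/0/1, 1/0/2, 1/1/1, 2/0/0, 2/0/1, 2/0/2, 2/1/1, 2/1/2}
TSO: 9 outcomes — {1/0/0, 1/0/1, 1/0/2, 1/1/1, 2/0/0, 2/0/1, 2/0/2, 2/1/1, 2/1/2}
PSO: 12 outcomes — {1/0/0, 1/0/1, 1/0/2, 1/1/0, 1/1/1, 1/1/2, 2/0/0, 2/0/1, 2/0/2, 2/1/0, 2/1/1, 2/1/2}
target 1/1/0 ∈ {PSO}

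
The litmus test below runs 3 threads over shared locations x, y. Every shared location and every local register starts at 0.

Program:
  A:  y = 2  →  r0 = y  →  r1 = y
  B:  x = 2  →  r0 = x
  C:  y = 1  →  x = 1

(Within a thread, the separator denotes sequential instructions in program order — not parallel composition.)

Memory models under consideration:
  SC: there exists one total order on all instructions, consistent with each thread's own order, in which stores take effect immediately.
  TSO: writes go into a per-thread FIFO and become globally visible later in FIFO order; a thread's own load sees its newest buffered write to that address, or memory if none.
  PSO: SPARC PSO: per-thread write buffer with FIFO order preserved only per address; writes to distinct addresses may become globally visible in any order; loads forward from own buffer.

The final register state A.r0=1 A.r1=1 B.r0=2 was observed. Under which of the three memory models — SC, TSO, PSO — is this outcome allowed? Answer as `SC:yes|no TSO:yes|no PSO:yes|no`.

outcome vector order: (A.r0,A.r1,B.r0)
SC (6): 111 112 211 212 221 222
TSO (6): 111 112 211 212 221 222
PSO (6): 111 112 211 212 221 222
target 112 ∈ {SC,TSO,PSO}

SC:yes TSO:yes PSO:yes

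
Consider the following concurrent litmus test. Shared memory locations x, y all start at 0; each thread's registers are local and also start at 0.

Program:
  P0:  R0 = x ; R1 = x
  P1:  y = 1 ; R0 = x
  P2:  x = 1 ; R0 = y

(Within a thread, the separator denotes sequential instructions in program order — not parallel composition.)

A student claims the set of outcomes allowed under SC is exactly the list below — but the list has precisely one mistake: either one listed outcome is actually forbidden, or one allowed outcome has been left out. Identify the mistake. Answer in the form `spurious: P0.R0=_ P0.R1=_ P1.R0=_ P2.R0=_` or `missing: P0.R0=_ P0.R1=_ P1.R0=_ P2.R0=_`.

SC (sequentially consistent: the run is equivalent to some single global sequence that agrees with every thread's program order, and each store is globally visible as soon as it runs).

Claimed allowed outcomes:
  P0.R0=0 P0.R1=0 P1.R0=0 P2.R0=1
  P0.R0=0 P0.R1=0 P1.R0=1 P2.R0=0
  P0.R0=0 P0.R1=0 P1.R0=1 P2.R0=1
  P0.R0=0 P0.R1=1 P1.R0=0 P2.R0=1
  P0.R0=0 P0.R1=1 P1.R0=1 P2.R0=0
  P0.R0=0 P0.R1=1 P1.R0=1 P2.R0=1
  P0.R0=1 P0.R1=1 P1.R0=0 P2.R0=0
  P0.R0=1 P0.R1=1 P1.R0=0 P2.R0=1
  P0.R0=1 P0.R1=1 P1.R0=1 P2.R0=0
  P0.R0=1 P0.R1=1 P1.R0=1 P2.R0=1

spurious: P0.R0=1 P0.R1=1 P1.R0=0 P2.R0=0

outcome vector order: (P0.R0,P0.R1,P1.R0,P2.R0)
under SC → 0/0/0/1 0/0/1/0 0/0/1/1 0/1/0/1 0/1/1/0 0/1/1/1 1/1/0/1 1/1/1/0 1/1/1/1
claimed∖SC = {1/1/0/0}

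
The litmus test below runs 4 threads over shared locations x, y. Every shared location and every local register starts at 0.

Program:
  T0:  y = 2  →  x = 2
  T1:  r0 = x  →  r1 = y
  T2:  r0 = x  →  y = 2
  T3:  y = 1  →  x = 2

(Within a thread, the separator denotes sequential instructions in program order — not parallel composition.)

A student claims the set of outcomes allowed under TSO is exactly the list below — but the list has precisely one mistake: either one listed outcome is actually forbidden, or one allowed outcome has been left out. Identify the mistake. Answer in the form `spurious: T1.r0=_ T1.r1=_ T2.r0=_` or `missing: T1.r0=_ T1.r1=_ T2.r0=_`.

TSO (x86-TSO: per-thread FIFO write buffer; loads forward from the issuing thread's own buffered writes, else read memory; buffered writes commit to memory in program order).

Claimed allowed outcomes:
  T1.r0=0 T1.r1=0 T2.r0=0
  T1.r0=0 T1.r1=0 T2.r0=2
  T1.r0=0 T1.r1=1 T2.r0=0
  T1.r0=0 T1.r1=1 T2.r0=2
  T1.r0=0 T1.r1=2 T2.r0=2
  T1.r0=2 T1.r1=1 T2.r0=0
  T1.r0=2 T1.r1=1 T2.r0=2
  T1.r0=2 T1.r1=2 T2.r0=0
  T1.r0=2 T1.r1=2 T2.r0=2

outcome vector order: (T1.r0,T1.r1,T2.r0)
[TSO] allowed = {0/0/0 0/0/2 0/1/0 0/1/2 0/2/0 0/2/2 2/1/0 2/1/2 2/2/0 2/2/2}
TSO∖claimed = {0/2/0}

missing: T1.r0=0 T1.r1=2 T2.r0=0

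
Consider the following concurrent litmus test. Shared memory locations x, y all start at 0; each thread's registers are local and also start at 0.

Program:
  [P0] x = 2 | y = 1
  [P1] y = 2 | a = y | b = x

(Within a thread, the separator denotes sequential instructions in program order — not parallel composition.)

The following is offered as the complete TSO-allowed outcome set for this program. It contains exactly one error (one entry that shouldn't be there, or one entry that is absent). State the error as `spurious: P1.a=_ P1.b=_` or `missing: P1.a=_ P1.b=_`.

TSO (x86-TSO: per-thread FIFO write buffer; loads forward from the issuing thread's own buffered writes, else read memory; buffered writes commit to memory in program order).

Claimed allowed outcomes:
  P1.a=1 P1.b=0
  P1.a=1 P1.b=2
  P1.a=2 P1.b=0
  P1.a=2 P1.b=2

outcome vector order: (P1.a,P1.b)
TSO: 3 outcomes — {<1 2> <2 0> <2 2>}
claimed∖TSO = {<1 0>}

spurious: P1.a=1 P1.b=0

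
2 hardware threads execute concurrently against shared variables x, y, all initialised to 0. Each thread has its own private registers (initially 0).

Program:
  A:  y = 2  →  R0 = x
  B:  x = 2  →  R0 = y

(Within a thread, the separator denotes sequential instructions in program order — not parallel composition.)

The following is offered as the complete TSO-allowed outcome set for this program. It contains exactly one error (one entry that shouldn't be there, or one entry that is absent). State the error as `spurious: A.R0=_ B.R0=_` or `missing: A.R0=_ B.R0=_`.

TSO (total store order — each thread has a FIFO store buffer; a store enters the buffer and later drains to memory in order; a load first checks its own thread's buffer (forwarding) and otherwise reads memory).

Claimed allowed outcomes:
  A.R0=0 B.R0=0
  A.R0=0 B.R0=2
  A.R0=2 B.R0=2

outcome vector order: (A.R0,B.R0)
TSO (4): 0/0, 0/2, 2/0, 2/2
TSO∖claimed = {2/0}

missing: A.R0=2 B.R0=0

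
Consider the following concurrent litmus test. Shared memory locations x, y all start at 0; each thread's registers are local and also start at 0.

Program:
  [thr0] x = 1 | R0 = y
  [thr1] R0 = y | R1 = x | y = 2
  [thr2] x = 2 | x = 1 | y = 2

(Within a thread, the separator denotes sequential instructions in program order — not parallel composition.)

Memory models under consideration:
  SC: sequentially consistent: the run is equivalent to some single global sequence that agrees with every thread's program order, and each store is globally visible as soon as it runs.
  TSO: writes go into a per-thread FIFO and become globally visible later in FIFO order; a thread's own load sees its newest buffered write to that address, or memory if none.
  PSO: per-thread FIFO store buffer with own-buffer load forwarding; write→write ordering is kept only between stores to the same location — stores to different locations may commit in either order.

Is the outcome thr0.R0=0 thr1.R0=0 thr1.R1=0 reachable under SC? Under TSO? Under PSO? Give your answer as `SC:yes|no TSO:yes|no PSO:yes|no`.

SC:yes TSO:yes PSO:yes

outcome vector order: (thr0.R0,thr1.R0,thr1.R1)
SC (8): (0,0,0) (0,0,1) (0,0,2) (0,2,1) (2,0,0) (2,0,1) (2,0,2) (2,2,1)
TSO (8): (0,0,0) (0,0,1) (0,0,2) (0,2,1) (2,0,0) (2,0,1) (2,0,2) (2,2,1)
PSO (12): (0,0,0) (0,0,1) (0,0,2) (0,2,0) (0,2,1) (0,2,2) (2,0,0) (2,0,1) (2,0,2) (2,2,0) (2,2,1) (2,2,2)
target (0,0,0) ∈ {SC,TSO,PSO}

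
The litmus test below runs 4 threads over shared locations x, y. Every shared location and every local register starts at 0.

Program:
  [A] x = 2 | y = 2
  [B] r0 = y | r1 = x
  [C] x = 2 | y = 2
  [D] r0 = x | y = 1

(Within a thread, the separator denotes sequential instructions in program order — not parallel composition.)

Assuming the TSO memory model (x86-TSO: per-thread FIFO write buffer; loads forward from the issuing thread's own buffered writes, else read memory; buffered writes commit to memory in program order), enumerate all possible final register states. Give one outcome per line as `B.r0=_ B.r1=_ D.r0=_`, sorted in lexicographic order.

B.r0=0 B.r1=0 D.r0=0
B.r0=0 B.r1=0 D.r0=2
B.r0=0 B.r1=2 D.r0=0
B.r0=0 B.r1=2 D.r0=2
B.r0=1 B.r1=0 D.r0=0
B.r0=1 B.r1=2 D.r0=0
B.r0=1 B.r1=2 D.r0=2
B.r0=2 B.r1=2 D.r0=0
B.r0=2 B.r1=2 D.r0=2

outcome vector order: (B.r0,B.r1,D.r0)
|TSO outcomes| = 9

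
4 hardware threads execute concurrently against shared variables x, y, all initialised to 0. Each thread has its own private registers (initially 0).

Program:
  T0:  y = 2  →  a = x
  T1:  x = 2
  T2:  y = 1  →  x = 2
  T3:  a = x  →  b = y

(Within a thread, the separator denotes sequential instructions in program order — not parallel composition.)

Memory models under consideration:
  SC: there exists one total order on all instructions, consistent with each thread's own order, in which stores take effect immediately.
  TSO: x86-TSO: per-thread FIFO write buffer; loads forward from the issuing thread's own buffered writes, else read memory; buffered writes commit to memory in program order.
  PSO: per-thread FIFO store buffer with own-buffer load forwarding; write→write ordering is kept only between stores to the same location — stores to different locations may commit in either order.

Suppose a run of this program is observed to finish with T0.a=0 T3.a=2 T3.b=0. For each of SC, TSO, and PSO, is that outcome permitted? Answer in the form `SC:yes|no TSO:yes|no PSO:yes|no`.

SC:no TSO:yes PSO:yes

outcome vector order: (T0.a,T3.a,T3.b)
SC: 11 outcomes — {0/0/0, 0/0/1, 0/0/2, 0/2/1, 0/2/2, 2/0/0, 2/0/1, 2/0/2, 2/2/0, 2/2/1, 2/2/2}
TSO: 12 outcomes — {0/0/0, 0/0/1, 0/0/2, 0/2/0, 0/2/1, 0/2/2, 2/0/0, 2/0/1, 2/0/2, 2/2/0, 2/2/1, 2/2/2}
PSO: 12 outcomes — {0/0/0, 0/0/1, 0/0/2, 0/2/0, 0/2/1, 0/2/2, 2/0/0, 2/0/1, 2/0/2, 2/2/0, 2/2/1, 2/2/2}
target 0/2/0 ∈ {TSO,PSO}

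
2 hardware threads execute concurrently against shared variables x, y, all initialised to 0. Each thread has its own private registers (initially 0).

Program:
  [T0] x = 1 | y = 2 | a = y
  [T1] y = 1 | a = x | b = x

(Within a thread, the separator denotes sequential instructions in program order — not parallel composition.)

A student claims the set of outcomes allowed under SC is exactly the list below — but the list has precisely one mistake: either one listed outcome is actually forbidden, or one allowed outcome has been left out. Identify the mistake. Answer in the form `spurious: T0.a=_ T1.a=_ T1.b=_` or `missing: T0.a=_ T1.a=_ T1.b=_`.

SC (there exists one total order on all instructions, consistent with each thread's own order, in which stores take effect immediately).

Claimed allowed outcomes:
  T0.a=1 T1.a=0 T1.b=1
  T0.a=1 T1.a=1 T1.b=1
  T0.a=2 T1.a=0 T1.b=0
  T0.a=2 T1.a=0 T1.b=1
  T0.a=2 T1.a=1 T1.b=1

outcome vector order: (T0.a,T1.a,T1.b)
SC (4): 1/1/1; 2/0/0; 2/0/1; 2/1/1
claimed∖SC = {1/0/1}

spurious: T0.a=1 T1.a=0 T1.b=1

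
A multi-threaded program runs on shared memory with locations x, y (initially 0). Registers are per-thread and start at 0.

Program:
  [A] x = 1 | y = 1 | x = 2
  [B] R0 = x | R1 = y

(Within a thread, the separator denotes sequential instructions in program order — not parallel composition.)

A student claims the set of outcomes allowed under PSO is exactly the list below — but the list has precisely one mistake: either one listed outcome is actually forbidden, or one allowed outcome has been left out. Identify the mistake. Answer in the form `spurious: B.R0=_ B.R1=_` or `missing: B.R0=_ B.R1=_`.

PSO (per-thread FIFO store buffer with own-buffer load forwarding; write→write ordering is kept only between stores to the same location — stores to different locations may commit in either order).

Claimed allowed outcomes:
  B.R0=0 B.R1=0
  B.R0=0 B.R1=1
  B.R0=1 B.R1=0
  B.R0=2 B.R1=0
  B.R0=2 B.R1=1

missing: B.R0=1 B.R1=1

outcome vector order: (B.R0,B.R1)
[PSO] allowed = {0/0; 0/1; 1/0; 1/1; 2/0; 2/1}
PSO∖claimed = {1/1}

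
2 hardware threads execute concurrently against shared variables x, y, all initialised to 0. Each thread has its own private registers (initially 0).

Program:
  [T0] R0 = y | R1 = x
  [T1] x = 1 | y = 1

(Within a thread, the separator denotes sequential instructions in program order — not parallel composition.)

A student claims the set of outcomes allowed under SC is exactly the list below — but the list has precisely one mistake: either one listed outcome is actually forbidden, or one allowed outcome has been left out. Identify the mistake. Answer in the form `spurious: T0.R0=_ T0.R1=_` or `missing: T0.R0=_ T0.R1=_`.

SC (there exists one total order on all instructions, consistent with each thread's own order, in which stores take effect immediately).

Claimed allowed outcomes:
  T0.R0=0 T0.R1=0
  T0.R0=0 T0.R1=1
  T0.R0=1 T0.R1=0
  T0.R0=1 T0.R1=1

spurious: T0.R0=1 T0.R1=0

outcome vector order: (T0.R0,T0.R1)
[SC] allowed = {0/0 0/1 1/1}
claimed∖SC = {1/0}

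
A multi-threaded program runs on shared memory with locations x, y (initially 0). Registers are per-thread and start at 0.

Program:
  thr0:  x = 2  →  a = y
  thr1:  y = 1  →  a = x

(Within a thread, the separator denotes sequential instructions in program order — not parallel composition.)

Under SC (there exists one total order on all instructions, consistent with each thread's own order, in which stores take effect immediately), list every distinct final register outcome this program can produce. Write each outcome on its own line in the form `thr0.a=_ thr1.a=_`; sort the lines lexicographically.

outcome vector order: (thr0.a,thr1.a)
|SC outcomes| = 3

thr0.a=0 thr1.a=2
thr0.a=1 thr1.a=0
thr0.a=1 thr1.a=2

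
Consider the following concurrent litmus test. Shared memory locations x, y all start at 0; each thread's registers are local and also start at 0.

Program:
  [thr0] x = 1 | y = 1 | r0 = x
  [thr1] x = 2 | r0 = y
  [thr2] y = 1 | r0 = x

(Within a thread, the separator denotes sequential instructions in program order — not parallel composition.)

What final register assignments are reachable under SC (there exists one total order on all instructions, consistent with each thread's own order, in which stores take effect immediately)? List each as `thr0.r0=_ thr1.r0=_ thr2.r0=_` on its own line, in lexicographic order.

thr0.r0=1 thr1.r0=0 thr2.r0=1
thr0.r0=1 thr1.r0=0 thr2.r0=2
thr0.r0=1 thr1.r0=1 thr2.r0=0
thr0.r0=1 thr1.r0=1 thr2.r0=1
thr0.r0=1 thr1.r0=1 thr2.r0=2
thr0.r0=2 thr1.r0=0 thr2.r0=2
thr0.r0=2 thr1.r0=1 thr2.r0=0
thr0.r0=2 thr1.r0=1 thr2.r0=1
thr0.r0=2 thr1.r0=1 thr2.r0=2

outcome vector order: (thr0.r0,thr1.r0,thr2.r0)
|SC outcomes| = 9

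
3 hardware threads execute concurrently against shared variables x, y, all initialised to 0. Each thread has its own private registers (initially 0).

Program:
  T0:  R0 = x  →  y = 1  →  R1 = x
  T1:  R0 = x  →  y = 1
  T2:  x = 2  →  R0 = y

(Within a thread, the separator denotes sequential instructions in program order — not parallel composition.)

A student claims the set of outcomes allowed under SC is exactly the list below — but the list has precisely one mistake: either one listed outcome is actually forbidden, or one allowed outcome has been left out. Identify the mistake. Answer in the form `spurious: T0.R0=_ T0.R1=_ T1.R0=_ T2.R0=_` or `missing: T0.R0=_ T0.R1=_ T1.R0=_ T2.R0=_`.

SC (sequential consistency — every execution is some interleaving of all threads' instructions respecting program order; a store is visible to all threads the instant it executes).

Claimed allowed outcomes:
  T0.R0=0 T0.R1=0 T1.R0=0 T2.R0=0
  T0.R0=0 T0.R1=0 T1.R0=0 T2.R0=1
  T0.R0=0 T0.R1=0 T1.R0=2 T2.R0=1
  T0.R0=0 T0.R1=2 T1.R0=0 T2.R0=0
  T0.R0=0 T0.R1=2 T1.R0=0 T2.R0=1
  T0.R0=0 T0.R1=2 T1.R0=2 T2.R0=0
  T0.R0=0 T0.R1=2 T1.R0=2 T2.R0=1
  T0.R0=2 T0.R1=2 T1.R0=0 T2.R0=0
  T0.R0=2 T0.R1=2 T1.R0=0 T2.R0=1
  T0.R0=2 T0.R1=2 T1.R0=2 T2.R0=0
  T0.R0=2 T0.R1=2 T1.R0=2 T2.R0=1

spurious: T0.R0=0 T0.R1=0 T1.R0=0 T2.R0=0

outcome vector order: (T0.R0,T0.R1,T1.R0,T2.R0)
SC (10): (0,0,0,1) (0,0,2,1) (0,2,0,0) (0,2,0,1) (0,2,2,0) (0,2,2,1) (2,2,0,0) (2,2,0,1) (2,2,2,0) (2,2,2,1)
claimed∖SC = {(0,0,0,0)}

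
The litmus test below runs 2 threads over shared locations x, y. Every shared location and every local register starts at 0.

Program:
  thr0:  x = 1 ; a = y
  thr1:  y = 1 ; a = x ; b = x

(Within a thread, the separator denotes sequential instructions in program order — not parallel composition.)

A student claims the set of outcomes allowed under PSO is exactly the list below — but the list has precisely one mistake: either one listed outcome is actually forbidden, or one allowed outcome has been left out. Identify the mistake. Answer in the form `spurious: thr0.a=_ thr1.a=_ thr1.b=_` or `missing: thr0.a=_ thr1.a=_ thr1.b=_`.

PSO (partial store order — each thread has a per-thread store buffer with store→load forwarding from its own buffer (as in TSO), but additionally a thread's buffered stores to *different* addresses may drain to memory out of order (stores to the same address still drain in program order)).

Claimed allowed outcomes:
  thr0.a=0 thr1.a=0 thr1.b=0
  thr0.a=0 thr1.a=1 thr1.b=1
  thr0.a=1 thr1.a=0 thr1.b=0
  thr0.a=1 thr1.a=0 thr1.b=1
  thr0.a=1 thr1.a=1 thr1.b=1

outcome vector order: (thr0.a,thr1.a,thr1.b)
PSO (6): 000; 001; 011; 100; 101; 111
PSO∖claimed = {001}

missing: thr0.a=0 thr1.a=0 thr1.b=1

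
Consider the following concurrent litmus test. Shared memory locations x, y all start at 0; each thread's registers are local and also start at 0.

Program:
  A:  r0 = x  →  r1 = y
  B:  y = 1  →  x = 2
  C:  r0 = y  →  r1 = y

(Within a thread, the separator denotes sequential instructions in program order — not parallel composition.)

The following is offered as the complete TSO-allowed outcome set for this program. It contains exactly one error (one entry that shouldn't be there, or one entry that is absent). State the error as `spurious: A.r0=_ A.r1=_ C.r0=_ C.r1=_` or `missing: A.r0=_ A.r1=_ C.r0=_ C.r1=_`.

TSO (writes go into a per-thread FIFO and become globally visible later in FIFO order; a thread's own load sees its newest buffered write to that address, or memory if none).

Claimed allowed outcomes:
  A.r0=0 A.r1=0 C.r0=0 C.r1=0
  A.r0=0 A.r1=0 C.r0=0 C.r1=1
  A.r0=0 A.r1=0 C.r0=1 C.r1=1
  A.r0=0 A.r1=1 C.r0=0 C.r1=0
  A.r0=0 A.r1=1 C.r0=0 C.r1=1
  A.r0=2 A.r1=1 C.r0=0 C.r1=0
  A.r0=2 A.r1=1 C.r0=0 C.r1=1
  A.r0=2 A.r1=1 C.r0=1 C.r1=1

outcome vector order: (A.r0,A.r1,C.r0,C.r1)
under TSO → <0 0 0 0>, <0 0 0 1>, <0 0 1 1>, <0 1 0 0>, <0 1 0 1>, <0 1 1 1>, <2 1 0 0>, <2 1 0 1>, <2 1 1 1>
TSO∖claimed = {<0 1 1 1>}

missing: A.r0=0 A.r1=1 C.r0=1 C.r1=1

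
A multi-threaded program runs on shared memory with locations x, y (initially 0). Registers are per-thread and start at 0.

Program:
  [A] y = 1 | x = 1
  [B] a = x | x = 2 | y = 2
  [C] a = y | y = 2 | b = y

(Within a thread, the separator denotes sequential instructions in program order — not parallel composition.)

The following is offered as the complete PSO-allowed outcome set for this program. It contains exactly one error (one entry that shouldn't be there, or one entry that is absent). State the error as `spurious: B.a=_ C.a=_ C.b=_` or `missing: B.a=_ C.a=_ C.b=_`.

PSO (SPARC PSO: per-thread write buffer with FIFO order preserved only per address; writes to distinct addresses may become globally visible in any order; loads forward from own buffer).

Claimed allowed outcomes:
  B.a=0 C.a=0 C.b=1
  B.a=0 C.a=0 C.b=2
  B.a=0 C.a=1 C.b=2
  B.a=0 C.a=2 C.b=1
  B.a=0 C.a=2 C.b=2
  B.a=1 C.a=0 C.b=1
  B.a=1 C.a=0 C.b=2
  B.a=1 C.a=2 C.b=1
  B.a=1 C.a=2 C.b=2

outcome vector order: (B.a,C.a,C.b)
[PSO] allowed = {(0,0,1) (0,0,2) (0,1,2) (0,2,1) (0,2,2) (1,0,1) (1,0,2) (1,1,2) (1,2,1) (1,2,2)}
PSO∖claimed = {(1,1,2)}

missing: B.a=1 C.a=1 C.b=2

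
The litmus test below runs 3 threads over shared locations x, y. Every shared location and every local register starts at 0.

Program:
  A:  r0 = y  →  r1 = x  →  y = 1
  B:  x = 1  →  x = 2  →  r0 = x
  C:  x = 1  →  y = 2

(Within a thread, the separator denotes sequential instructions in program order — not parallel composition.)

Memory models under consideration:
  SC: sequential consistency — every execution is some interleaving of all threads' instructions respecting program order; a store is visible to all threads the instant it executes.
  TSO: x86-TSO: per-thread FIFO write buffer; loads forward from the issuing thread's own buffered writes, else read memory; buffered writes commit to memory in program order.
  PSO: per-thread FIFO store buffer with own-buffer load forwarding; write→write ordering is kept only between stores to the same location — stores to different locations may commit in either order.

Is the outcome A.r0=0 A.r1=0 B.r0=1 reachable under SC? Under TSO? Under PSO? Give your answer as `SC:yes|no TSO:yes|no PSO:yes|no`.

outcome vector order: (A.r0,A.r1,B.r0)
SC: 9 outcomes — {(0,0,1), (0,0,2), (0,1,1), (0,1,2), (0,2,1), (0,2,2), (2,1,1), (2,1,2), (2,2,2)}
TSO: 9 outcomes — {(0,0,1), (0,0,2), (0,1,1), (0,1,2), (0,2,1), (0,2,2), (2,1,1), (2,1,2), (2,2,2)}
PSO: 12 outcomes — {(0,0,1), (0,0,2), (0,1,1), (0,1,2), (0,2,1), (0,2,2), (2,0,1), (2,0,2), (2,1,1), (2,1,2), (2,2,1), (2,2,2)}
target (0,0,1) ∈ {SC,TSO,PSO}

SC:yes TSO:yes PSO:yes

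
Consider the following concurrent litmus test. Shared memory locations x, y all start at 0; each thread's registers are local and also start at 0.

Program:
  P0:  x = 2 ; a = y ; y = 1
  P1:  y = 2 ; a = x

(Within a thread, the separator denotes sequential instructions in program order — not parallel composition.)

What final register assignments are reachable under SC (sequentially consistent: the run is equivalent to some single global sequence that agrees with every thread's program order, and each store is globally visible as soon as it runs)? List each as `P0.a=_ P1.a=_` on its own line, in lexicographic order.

outcome vector order: (P0.a,P1.a)
|SC outcomes| = 3

P0.a=0 P1.a=2
P0.a=2 P1.a=0
P0.a=2 P1.a=2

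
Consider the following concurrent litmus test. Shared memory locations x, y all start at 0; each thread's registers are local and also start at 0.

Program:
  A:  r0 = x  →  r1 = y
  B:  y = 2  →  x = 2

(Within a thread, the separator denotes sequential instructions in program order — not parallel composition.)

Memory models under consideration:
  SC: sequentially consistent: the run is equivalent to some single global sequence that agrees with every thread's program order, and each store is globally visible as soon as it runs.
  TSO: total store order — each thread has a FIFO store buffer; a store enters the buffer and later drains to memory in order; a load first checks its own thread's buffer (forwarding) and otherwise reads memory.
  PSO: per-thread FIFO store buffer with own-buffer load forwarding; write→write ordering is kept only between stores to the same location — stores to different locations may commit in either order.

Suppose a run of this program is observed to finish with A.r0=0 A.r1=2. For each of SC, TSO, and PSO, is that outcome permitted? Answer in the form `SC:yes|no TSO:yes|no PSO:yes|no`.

SC:yes TSO:yes PSO:yes

outcome vector order: (A.r0,A.r1)
[SC] allowed = {0/0 0/2 2/2}
[TSO] allowed = {0/0 0/2 2/2}
[PSO] allowed = {0/0 0/2 2/0 2/2}
target 0/2 ∈ {SC,TSO,PSO}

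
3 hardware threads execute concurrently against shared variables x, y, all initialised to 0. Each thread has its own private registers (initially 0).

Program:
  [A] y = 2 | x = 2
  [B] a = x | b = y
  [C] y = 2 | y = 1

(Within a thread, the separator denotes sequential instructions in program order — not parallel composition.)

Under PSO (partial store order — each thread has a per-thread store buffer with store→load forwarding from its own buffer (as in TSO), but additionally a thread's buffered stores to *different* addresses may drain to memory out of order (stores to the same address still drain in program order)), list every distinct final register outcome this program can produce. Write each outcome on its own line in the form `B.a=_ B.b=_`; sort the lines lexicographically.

outcome vector order: (B.a,B.b)
|PSO outcomes| = 6

B.a=0 B.b=0
B.a=0 B.b=1
B.a=0 B.b=2
B.a=2 B.b=0
B.a=2 B.b=1
B.a=2 B.b=2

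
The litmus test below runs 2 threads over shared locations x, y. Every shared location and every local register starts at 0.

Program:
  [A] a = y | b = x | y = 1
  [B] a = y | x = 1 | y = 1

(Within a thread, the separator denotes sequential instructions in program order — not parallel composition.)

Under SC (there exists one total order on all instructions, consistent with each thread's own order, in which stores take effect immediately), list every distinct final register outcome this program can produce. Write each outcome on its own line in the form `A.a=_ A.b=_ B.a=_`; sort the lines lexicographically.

A.a=0 A.b=0 B.a=0
A.a=0 A.b=0 B.a=1
A.a=0 A.b=1 B.a=0
A.a=1 A.b=1 B.a=0

outcome vector order: (A.a,A.b,B.a)
|SC outcomes| = 4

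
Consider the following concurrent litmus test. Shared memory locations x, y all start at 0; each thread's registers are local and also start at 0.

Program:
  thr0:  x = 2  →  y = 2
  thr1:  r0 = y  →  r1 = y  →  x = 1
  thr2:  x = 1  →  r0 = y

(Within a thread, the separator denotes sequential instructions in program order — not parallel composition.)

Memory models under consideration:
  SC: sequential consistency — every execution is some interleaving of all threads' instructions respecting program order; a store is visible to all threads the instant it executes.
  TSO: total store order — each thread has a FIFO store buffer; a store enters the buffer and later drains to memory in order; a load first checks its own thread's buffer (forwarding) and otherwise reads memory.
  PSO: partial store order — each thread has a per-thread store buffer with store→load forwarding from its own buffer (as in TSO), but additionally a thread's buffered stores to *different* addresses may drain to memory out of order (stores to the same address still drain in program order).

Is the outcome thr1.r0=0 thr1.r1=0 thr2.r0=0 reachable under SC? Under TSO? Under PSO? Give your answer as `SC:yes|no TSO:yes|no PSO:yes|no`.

SC:yes TSO:yes PSO:yes

outcome vector order: (thr1.r0,thr1.r1,thr2.r0)
under SC → 0/0/0 0/0/2 0/2/0 0/2/2 2/2/0 2/2/2
under TSO → 0/0/0 0/0/2 0/2/0 0/2/2 2/2/0 2/2/2
under PSO → 0/0/0 0/0/2 0/2/0 0/2/2 2/2/0 2/2/2
target 0/0/0 ∈ {SC,TSO,PSO}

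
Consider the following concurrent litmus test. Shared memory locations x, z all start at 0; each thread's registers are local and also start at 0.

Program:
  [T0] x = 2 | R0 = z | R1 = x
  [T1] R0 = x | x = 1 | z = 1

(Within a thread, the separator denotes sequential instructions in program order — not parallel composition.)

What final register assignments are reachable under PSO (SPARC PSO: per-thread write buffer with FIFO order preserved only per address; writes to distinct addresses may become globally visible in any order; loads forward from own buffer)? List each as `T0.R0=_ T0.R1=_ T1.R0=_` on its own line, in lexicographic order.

T0.R0=0 T0.R1=1 T1.R0=0
T0.R0=0 T0.R1=1 T1.R0=2
T0.R0=0 T0.R1=2 T1.R0=0
T0.R0=0 T0.R1=2 T1.R0=2
T0.R0=1 T0.R1=1 T1.R0=0
T0.R0=1 T0.R1=1 T1.R0=2
T0.R0=1 T0.R1=2 T1.R0=0
T0.R0=1 T0.R1=2 T1.R0=2

outcome vector order: (T0.R0,T0.R1,T1.R0)
|PSO outcomes| = 8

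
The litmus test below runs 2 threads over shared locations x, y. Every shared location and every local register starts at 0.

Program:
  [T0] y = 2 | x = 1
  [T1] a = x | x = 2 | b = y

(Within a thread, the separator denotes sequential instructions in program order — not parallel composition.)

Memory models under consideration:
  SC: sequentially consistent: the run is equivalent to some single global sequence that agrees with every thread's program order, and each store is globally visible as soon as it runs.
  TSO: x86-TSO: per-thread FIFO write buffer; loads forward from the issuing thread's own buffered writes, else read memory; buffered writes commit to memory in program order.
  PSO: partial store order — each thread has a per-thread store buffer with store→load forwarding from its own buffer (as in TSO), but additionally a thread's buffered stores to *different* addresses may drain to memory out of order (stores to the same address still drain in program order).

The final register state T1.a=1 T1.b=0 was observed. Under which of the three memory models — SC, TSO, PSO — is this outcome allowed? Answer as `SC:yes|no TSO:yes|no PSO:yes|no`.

outcome vector order: (T1.a,T1.b)
[SC] allowed = {<0 0> <0 2> <1 2>}
[TSO] allowed = {<0 0> <0 2> <1 2>}
[PSO] allowed = {<0 0> <0 2> <1 0> <1 2>}
target <1 0> ∈ {PSO}

SC:no TSO:no PSO:yes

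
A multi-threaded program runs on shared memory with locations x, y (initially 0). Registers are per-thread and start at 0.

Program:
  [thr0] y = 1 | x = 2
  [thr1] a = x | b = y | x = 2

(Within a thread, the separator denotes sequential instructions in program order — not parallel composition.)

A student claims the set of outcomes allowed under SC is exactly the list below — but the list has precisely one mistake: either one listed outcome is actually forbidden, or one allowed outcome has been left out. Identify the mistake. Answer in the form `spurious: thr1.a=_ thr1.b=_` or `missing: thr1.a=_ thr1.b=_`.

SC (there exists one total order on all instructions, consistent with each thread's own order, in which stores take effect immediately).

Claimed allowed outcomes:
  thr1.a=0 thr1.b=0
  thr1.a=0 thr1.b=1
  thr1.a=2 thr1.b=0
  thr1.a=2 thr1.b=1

outcome vector order: (thr1.a,thr1.b)
under SC → 0/0; 0/1; 2/1
claimed∖SC = {2/0}

spurious: thr1.a=2 thr1.b=0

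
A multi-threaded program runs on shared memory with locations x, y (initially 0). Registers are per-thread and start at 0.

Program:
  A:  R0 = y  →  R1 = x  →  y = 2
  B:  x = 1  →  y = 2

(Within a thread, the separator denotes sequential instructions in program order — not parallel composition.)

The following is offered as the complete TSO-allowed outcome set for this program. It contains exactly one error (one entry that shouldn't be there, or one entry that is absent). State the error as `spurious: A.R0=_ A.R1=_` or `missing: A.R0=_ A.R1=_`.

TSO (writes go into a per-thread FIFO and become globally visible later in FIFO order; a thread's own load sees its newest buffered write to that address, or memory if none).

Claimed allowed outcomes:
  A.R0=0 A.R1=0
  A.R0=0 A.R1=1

outcome vector order: (A.R0,A.R1)
under TSO → 00 01 21
TSO∖claimed = {21}

missing: A.R0=2 A.R1=1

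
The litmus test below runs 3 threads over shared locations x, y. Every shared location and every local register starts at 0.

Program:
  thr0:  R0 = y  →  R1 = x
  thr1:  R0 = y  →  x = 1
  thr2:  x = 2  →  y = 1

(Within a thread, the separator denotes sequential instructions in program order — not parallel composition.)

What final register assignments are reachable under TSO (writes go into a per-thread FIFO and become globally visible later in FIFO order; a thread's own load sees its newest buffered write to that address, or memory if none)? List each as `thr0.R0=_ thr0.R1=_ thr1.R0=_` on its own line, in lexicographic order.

outcome vector order: (thr0.R0,thr0.R1,thr1.R0)
|TSO outcomes| = 10

thr0.R0=0 thr0.R1=0 thr1.R0=0
thr0.R0=0 thr0.R1=0 thr1.R0=1
thr0.R0=0 thr0.R1=1 thr1.R0=0
thr0.R0=0 thr0.R1=1 thr1.R0=1
thr0.R0=0 thr0.R1=2 thr1.R0=0
thr0.R0=0 thr0.R1=2 thr1.R0=1
thr0.R0=1 thr0.R1=1 thr1.R0=0
thr0.R0=1 thr0.R1=1 thr1.R0=1
thr0.R0=1 thr0.R1=2 thr1.R0=0
thr0.R0=1 thr0.R1=2 thr1.R0=1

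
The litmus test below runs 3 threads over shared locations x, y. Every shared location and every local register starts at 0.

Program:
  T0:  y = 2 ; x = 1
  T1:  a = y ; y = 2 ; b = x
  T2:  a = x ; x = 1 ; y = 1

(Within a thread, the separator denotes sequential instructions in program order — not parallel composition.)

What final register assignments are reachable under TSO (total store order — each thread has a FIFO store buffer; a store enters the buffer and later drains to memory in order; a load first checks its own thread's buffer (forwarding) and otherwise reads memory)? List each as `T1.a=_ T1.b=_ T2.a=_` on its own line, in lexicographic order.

outcome vector order: (T1.a,T1.b,T2.a)
|TSO outcomes| = 10

T1.a=0 T1.b=0 T2.a=0
T1.a=0 T1.b=0 T2.a=1
T1.a=0 T1.b=1 T2.a=0
T1.a=0 T1.b=1 T2.a=1
T1.a=1 T1.b=1 T2.a=0
T1.a=1 T1.b=1 T2.a=1
T1.a=2 T1.b=0 T2.a=0
T1.a=2 T1.b=0 T2.a=1
T1.a=2 T1.b=1 T2.a=0
T1.a=2 T1.b=1 T2.a=1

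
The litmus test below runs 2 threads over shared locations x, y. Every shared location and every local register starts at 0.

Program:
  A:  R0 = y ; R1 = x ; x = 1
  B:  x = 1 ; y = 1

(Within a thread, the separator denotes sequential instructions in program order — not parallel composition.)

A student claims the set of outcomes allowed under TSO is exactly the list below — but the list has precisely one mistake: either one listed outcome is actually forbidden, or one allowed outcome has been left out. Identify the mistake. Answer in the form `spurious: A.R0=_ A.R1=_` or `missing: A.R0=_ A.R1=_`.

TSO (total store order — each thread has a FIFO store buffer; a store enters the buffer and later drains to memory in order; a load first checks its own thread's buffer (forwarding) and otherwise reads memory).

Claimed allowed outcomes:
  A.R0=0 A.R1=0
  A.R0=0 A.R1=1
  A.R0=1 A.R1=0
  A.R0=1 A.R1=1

spurious: A.R0=1 A.R1=0

outcome vector order: (A.R0,A.R1)
[TSO] allowed = {<0 0>; <0 1>; <1 1>}
claimed∖TSO = {<1 0>}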